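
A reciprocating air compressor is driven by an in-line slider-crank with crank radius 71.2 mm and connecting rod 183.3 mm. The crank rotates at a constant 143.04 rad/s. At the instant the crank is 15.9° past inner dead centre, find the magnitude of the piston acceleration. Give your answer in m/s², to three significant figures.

1890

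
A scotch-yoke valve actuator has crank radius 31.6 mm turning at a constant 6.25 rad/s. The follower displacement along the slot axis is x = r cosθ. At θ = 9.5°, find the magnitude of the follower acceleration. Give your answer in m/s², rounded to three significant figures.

1.22

ω = 6.25 rad/s
x = r cosθ ⇒ ẍ = −rω² cosθ (ω constant).
|a| = rω²|cosθ| = 0.0316·(6.25)²·|cos 9.5°| = 1.2174 m/s².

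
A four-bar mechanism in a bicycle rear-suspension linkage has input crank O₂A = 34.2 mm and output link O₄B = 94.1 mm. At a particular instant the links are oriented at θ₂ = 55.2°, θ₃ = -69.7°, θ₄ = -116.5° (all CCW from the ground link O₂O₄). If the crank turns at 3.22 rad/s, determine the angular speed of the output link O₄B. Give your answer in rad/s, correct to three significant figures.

ω₂ = 3.22 rad/s
Differentiating the loop-closure r₂e^{iθ₂}+r₃e^{iθ₃}=r₁+r₄e^{iθ₄} gives r₂ω₂e^{iθ₂}+r₃ω₃e^{iθ₃}=r₄ω₄e^{iθ₄}.
Eliminating the other unknown: ω₄ = r₂ω₂ sin(θ₂−θ₃) / [r₄ sin(θ₄−θ₃)].
Numerator sine = +0.82015; denominator sine = -0.72897.
Result = 0.0342·3.22·(+0.82015) / (0.0941·(-0.72897)) = -1.3167 rad/s; magnitude 1.3167 rad/s.

1.32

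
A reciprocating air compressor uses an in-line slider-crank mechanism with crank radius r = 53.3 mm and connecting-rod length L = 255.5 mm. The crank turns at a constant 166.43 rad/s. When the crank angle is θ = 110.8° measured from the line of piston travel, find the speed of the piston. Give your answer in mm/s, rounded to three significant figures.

7670

ω = 166.4 rad/s
For an in-line slider-crank, x = r cosθ + √(L² − r² sin²θ), so v = −rω sinθ·[1 + r cosθ/√(L² − r² sin²θ)].
With r = 0.0533 m, L = 0.2555 m, θ = 110.8°: √(L² − r² sin²θ) = 0.25059 m.
v = −0.0533·166.4·0.93483·[1 + 0.0533·-0.35511/0.25059] = -7.6662 m/s.
|v| = 7.6662 m/s = 7666.2 mm/s.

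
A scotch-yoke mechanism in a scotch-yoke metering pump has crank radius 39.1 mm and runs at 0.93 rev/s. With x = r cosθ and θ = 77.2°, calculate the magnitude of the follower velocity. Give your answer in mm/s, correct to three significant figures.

ω = 5.843 rad/s (from 0.93 rev/s).
x = r cosθ ⇒ ẋ = −rω sinθ.
|v| = rω|sinθ| = 0.0391·5.843·|sin 77.2°| = 0.2228 m/s = 222.8 mm/s.

223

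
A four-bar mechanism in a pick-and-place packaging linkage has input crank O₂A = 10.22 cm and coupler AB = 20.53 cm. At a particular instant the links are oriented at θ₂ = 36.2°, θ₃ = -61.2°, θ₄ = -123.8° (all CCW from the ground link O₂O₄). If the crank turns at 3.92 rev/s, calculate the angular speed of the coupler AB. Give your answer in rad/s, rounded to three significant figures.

4.72

ω₂ = 24.63 rad/s (from 3.92 rev/s).
Differentiating the loop-closure r₂e^{iθ₂}+r₃e^{iθ₃}=r₁+r₄e^{iθ₄} gives r₂ω₂e^{iθ₂}+r₃ω₃e^{iθ₃}=r₄ω₄e^{iθ₄}.
Eliminating the other unknown: ω₃ = r₂ω₂ sin(θ₄−θ₂) / [r₃ sin(θ₃−θ₄)].
Numerator sine = -0.34202; denominator sine = +0.88782.
Result = 0.1022·24.63·(-0.34202) / (0.2053·(+0.88782)) = -4.7234 rad/s; magnitude 4.7234 rad/s.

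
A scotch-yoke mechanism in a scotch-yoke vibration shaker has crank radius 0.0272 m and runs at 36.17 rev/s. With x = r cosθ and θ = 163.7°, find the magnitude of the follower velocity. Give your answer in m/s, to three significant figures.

1.73

ω = 227.3 rad/s (from 36.17 rev/s).
x = r cosθ ⇒ ẋ = −rω sinθ.
|v| = rω|sinθ| = 0.0272·227.3·|sin 163.7°| = 1.735 m/s.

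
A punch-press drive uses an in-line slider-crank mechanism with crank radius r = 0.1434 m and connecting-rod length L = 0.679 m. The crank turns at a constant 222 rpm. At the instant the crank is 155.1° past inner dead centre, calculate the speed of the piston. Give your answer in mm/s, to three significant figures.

1130

ω = 2π·222/60 = 23.25 rad/s
For an in-line slider-crank, x = r cosθ + √(L² − r² sin²θ), so v = −rω sinθ·[1 + r cosθ/√(L² − r² sin²θ)].
With r = 0.1434 m, L = 0.679 m, θ = 155.1°: √(L² − r² sin²θ) = 0.67631 m.
v = −0.1434·23.25·0.42104·[1 + 0.1434·-0.90704/0.67631] = -1.1337 m/s.
|v| = 1.1337 m/s = 1133.7 mm/s.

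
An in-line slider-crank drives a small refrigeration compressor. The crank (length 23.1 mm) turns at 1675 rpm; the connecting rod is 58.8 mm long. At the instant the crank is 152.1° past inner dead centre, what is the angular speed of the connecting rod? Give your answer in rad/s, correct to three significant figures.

62.0

ω = 175.4 rad/s (converted from 1675 rpm).
The rod makes angle φ with the slider axis where L sinφ = r sinθ; differentiating, L cosφ·φ̇ = r ω cosθ.
L cosφ = √(L² − r² sin²θ) = 0.057798 m.
|ω_rod| = r ω |cosθ| / √(L² − r² sin²θ) = 0.0231·175.4·0.88377/0.057798 = 61.956 rad/s.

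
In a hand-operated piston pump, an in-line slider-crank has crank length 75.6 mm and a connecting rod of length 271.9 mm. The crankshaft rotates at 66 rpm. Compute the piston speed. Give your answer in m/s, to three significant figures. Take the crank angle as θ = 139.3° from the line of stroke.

ω = 2π·66/60 = 6.912 rad/s
For an in-line slider-crank, x = r cosθ + √(L² − r² sin²θ), so v = −rω sinθ·[1 + r cosθ/√(L² − r² sin²θ)].
With r = 0.0756 m, L = 0.2719 m, θ = 139.3°: √(L² − r² sin²θ) = 0.26739 m.
v = −0.0756·6.912·0.65210·[1 + 0.0756·-0.75813/0.26739] = -0.26769 m/s.
|v| = 0.26769 m/s.

0.268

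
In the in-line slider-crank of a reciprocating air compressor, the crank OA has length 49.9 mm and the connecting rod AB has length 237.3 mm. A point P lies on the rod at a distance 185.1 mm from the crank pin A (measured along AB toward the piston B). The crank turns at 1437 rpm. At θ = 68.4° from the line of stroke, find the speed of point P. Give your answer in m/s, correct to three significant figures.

ω = 150.5 rad/s.  Crank-pin speed |V_A| = rω = 7.5091 m/s, perpendicular to OA.
Rod angle: sinφ = −(r/L) sinθ ⇒ φ = -11.275°; ω_rod = −rω cosθ/√(L²−r²sin²θ) = -11.878 rad/s.
V_P = V_A + ω_rod × AP, with AP = 0.1851 m along the rod.
Components: V_Px = −rω sinθ − a·ω_rod·sinφ = -7.4116 m/s;  V_Py = rω cosθ + a·ω_rod·cosφ = +0.60807 m/s.
|V_P| = √(V_Px² + V_Py²) = 7.4365 m/s.

7.44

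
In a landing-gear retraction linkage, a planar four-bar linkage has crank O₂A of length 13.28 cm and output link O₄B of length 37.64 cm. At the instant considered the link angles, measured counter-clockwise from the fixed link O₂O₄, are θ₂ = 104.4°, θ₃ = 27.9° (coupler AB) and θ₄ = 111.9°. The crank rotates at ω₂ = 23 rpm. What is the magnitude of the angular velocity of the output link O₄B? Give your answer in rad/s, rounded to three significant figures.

ω₂ = 2.409 rad/s (from 23 rpm).
Differentiating the loop-closure r₂e^{iθ₂}+r₃e^{iθ₃}=r₁+r₄e^{iθ₄} gives r₂ω₂e^{iθ₂}+r₃ω₃e^{iθ₃}=r₄ω₄e^{iθ₄}.
Eliminating the other unknown: ω₄ = r₂ω₂ sin(θ₂−θ₃) / [r₄ sin(θ₄−θ₃)].
Numerator sine = +0.97237; denominator sine = +0.99452.
Result = 0.1328·2.409·(+0.97237) / (0.3764·(+0.99452)) = +0.83085 rad/s; magnitude 0.83085 rad/s.

0.831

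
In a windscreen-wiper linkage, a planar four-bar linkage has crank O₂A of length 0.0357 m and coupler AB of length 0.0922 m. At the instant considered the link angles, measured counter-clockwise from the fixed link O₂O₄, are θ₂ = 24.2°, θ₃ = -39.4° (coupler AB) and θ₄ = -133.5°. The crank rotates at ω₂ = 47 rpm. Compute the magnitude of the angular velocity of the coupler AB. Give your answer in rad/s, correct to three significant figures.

0.725

ω₂ = 4.922 rad/s (from 47 rpm).
Differentiating the loop-closure r₂e^{iθ₂}+r₃e^{iθ₃}=r₁+r₄e^{iθ₄} gives r₂ω₂e^{iθ₂}+r₃ω₃e^{iθ₃}=r₄ω₄e^{iθ₄}.
Eliminating the other unknown: ω₃ = r₂ω₂ sin(θ₄−θ₂) / [r₃ sin(θ₃−θ₄)].
Numerator sine = -0.37946; denominator sine = +0.99744.
Result = 0.0357·4.922·(-0.37946) / (0.0922·(+0.99744)) = -0.725 rad/s; magnitude 0.725 rad/s.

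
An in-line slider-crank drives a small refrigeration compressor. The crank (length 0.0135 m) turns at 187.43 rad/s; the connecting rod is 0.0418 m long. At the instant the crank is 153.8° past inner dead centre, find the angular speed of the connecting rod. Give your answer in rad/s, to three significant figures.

54.9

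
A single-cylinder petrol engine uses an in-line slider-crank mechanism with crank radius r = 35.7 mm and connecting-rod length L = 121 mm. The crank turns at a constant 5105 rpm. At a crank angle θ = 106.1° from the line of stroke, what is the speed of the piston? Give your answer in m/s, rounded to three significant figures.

16.8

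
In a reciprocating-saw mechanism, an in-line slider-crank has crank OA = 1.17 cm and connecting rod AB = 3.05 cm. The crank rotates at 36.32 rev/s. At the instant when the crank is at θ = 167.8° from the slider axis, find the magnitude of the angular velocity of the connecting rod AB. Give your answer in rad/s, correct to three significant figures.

85.8

ω = 228.2 rad/s (converted from 36.32 rev/s).
The rod makes angle φ with the slider axis where L sinφ = r sinθ; differentiating, L cosφ·φ̇ = r ω cosθ.
L cosφ = √(L² − r² sin²θ) = 0.0304 m.
|ω_rod| = r ω |cosθ| / √(L² − r² sin²θ) = 0.0117·228.2·0.97742/0.0304 = 85.847 rad/s.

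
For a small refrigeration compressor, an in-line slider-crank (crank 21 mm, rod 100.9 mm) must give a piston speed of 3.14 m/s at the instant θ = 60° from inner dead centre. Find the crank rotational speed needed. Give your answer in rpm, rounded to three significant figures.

For an in-line slider-crank, |v_piston| = rω|sinθ|·[1 + r cosθ/√(L² − r² sin²θ)].
With r = 0.021 m, L = 0.1009 m, θ = 60°: the bracketed kinematic factor |dx/dθ| = 0.020111 m.
ω = v/|dx/dθ| = 3.14/0.020111 = 156.14 rad/s.
N = 60ω/(2π) = 1491 rpm.

1490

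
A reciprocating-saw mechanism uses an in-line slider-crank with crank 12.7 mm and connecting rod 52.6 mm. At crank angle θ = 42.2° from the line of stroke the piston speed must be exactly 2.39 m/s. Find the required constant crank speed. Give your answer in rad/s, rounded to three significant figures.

237

For an in-line slider-crank, |v_piston| = rω|sinθ|·[1 + r cosθ/√(L² − r² sin²θ)].
With r = 0.0127 m, L = 0.0526 m, θ = 42.2°: the bracketed kinematic factor |dx/dθ| = 0.010077 m.
ω = v/|dx/dθ| = 2.39/0.010077 = 237.17 rad/s.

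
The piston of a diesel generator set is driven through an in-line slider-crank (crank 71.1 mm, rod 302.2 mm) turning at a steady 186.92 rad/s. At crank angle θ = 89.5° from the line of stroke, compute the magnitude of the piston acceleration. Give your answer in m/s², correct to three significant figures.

ω = 186.9 rad/s
x(θ) = r cosθ + √(L² − r² sin²θ); with ω constant, a = ω²·d²x/dθ².
d²x/dθ² = −r cosθ − r²(cos2θ)/√u − r⁴ sin²2θ/(4u^{3/2}),  u = L² − r² sin²θ = 0.08627 m².
Substituting r = 0.0711 m, L = 0.3022 m, θ = 89.5°: d²x/dθ² = +0.016588 m.
a = ω²·d²x/dθ² = (186.9)²·(+0.016588) = +579.57 m/s²;  |a| = 579.57 m/s².

580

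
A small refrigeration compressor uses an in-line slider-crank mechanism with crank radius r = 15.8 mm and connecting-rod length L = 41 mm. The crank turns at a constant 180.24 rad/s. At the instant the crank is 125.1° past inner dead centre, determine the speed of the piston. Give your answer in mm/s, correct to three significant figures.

1790

ω = 180.2 rad/s
For an in-line slider-crank, x = r cosθ + √(L² − r² sin²θ), so v = −rω sinθ·[1 + r cosθ/√(L² − r² sin²θ)].
With r = 0.0158 m, L = 0.041 m, θ = 125.1°: √(L² − r² sin²θ) = 0.038909 m.
v = −0.0158·180.2·0.81815·[1 + 0.0158·-0.57501/0.038909] = -1.7859 m/s.
|v| = 1.7859 m/s = 1785.9 mm/s.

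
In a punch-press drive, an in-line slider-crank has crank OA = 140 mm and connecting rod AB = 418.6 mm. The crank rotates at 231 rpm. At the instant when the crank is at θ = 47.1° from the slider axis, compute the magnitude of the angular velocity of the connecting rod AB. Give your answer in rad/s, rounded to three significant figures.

5.68

ω = 24.19 rad/s (converted from 231 rpm).
The rod makes angle φ with the slider axis where L sinφ = r sinθ; differentiating, L cosφ·φ̇ = r ω cosθ.
L cosφ = √(L² − r² sin²θ) = 0.40584 m.
|ω_rod| = r ω |cosθ| / √(L² − r² sin²θ) = 0.14·24.19·0.68072/0.40584 = 5.6804 rad/s.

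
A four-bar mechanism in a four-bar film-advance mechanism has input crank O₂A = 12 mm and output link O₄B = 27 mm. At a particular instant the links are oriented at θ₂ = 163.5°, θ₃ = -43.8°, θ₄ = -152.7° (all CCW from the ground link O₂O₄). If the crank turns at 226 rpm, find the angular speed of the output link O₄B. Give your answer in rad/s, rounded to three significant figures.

5.10

ω₂ = 23.67 rad/s (from 226 rpm).
Differentiating the loop-closure r₂e^{iθ₂}+r₃e^{iθ₃}=r₁+r₄e^{iθ₄} gives r₂ω₂e^{iθ₂}+r₃ω₃e^{iθ₃}=r₄ω₄e^{iθ₄}.
Eliminating the other unknown: ω₄ = r₂ω₂ sin(θ₂−θ₃) / [r₄ sin(θ₄−θ₃)].
Numerator sine = -0.45865; denominator sine = -0.94609.
Result = 0.012·23.67·(-0.45865) / (0.027·(-0.94609)) = +5.0992 rad/s; magnitude 5.0992 rad/s.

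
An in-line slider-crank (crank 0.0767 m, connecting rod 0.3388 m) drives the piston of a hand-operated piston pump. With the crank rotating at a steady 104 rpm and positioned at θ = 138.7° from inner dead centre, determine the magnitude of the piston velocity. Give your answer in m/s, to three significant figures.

0.456

ω = 2π·104/60 = 10.89 rad/s
For an in-line slider-crank, x = r cosθ + √(L² − r² sin²θ), so v = −rω sinθ·[1 + r cosθ/√(L² − r² sin²θ)].
With r = 0.0767 m, L = 0.3388 m, θ = 138.7°: √(L² − r² sin²θ) = 0.335 m.
v = −0.0767·10.89·0.66000·[1 + 0.0767·-0.75126/0.335] = -0.45649 m/s.
|v| = 0.45649 m/s.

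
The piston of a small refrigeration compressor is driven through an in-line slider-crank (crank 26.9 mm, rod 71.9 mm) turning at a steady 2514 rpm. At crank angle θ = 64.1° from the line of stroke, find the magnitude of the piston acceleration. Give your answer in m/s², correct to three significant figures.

374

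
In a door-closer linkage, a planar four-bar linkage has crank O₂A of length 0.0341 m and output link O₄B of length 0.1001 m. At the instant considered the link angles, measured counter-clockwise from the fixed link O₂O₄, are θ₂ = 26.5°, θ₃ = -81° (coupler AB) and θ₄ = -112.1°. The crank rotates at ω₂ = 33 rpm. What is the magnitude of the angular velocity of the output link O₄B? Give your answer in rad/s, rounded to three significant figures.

2.17

ω₂ = 3.456 rad/s (from 33 rpm).
Differentiating the loop-closure r₂e^{iθ₂}+r₃e^{iθ₃}=r₁+r₄e^{iθ₄} gives r₂ω₂e^{iθ₂}+r₃ω₃e^{iθ₃}=r₄ω₄e^{iθ₄}.
Eliminating the other unknown: ω₄ = r₂ω₂ sin(θ₂−θ₃) / [r₄ sin(θ₄−θ₃)].
Numerator sine = +0.95372; denominator sine = -0.51653.
Result = 0.0341·3.456·(+0.95372) / (0.1001·(-0.51653)) = -2.1736 rad/s; magnitude 2.1736 rad/s.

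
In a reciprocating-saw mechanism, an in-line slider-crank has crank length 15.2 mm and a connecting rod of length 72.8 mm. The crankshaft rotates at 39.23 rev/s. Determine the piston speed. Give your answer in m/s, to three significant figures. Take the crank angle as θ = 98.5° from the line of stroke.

3.59

ω = 2π·39.2 = 246.5 rad/s
For an in-line slider-crank, x = r cosθ + √(L² − r² sin²θ), so v = −rω sinθ·[1 + r cosθ/√(L² − r² sin²θ)].
With r = 0.0152 m, L = 0.0728 m, θ = 98.5°: √(L² − r² sin²θ) = 0.071231 m.
v = −0.0152·246.5·0.98902·[1 + 0.0152·-0.14781/0.071231] = -3.5886 m/s.
|v| = 3.5886 m/s.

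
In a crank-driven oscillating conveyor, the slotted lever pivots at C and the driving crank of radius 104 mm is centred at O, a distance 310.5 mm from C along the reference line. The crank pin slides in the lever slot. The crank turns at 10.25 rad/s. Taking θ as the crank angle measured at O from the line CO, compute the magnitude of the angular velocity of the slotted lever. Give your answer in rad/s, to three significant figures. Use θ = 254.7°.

0.261

ω = 10.25 rad/s
Crank pin A relative to C: A = (d + r cosθ, r sinθ); lever angle φ = atan2(r sinθ, d + r cosθ).
Differentiating tanφ: φ̇ = rω(d cosθ + r)/(d² + r² + 2dr cosθ).
d² + r² + 2dr cosθ = |CA|² = 0.0901843 m²;  d cosθ + r = +0.022067 m.
|ω_lever| = |0.104·10.25·+0.022067| / 0.0901843 = 0.26084 rad/s.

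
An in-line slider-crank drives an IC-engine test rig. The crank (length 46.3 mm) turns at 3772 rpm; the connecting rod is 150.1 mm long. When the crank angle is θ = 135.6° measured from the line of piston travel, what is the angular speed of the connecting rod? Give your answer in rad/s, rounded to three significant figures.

89.2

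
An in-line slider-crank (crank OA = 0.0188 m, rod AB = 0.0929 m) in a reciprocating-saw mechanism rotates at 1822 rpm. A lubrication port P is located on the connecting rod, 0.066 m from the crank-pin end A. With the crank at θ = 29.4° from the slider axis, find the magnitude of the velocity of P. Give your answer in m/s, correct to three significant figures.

2.18

ω = 190.8 rad/s.  Crank-pin speed |V_A| = rω = 3.587 m/s, perpendicular to OA.
Rod angle: sinφ = −(r/L) sinθ ⇒ φ = -5.701°; ω_rod = −rω cosθ/√(L²−r²sin²θ) = -33.806 rad/s.
V_P = V_A + ω_rod × AP, with AP = 0.066 m along the rod.
Components: V_Px = −rω sinθ − a·ω_rod·sinφ = -1.9825 m/s;  V_Py = rω cosθ + a·ω_rod·cosφ = +0.90489 m/s.
|V_P| = √(V_Px² + V_Py²) = 2.1793 m/s.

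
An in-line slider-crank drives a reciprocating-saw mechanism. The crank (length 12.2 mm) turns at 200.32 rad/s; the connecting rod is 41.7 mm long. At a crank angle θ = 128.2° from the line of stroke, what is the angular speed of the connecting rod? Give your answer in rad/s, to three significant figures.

37.2

ω = 200.3 rad/s
The rod makes angle φ with the slider axis where L sinφ = r sinθ; differentiating, L cosφ·φ̇ = r ω cosθ.
L cosφ = √(L² − r² sin²θ) = 0.040583 m.
|ω_rod| = r ω |cosθ| / √(L² − r² sin²θ) = 0.0122·200.3·0.61841/0.040583 = 37.241 rad/s.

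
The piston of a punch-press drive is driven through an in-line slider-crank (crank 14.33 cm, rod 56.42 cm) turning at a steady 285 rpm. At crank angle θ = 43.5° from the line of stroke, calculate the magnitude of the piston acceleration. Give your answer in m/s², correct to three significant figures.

ω = 2π·285/60 = 29.85 rad/s
x(θ) = r cosθ + √(L² − r² sin²θ); with ω constant, a = ω²·d²x/dθ².
d²x/dθ² = −r cosθ − r²(cos2θ)/√u − r⁴ sin²2θ/(4u^{3/2}),  u = L² − r² sin²θ = 0.308592 m².
Substituting r = 0.1433 m, L = 0.5642 m, θ = 43.5°: d²x/dθ² = -0.10649 m.
a = ω²·d²x/dθ² = (29.85)²·(-0.10649) = -94.858 m/s²;  |a| = 94.858 m/s².

94.9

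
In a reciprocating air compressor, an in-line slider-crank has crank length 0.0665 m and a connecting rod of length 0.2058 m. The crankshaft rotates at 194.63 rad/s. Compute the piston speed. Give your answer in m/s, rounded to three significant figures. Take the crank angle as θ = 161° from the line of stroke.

2.92

ω = 194.6 rad/s
For an in-line slider-crank, x = r cosθ + √(L² − r² sin²θ), so v = −rω sinθ·[1 + r cosθ/√(L² − r² sin²θ)].
With r = 0.0665 m, L = 0.2058 m, θ = 161°: √(L² − r² sin²θ) = 0.20466 m.
v = −0.0665·194.6·0.32557·[1 + 0.0665·-0.94552/0.20466] = -2.9192 m/s.
|v| = 2.9192 m/s.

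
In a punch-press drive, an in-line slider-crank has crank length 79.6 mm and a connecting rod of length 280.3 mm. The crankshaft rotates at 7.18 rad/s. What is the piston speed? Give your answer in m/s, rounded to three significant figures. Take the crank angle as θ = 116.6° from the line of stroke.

ω = 7.18 rad/s
For an in-line slider-crank, x = r cosθ + √(L² − r² sin²θ), so v = −rω sinθ·[1 + r cosθ/√(L² − r² sin²θ)].
With r = 0.0796 m, L = 0.2803 m, θ = 116.6°: √(L² − r² sin²θ) = 0.27111 m.
v = −0.0796·7.18·0.89415·[1 + 0.0796·-0.44776/0.27111] = -0.44385 m/s.
|v| = 0.44385 m/s.

0.444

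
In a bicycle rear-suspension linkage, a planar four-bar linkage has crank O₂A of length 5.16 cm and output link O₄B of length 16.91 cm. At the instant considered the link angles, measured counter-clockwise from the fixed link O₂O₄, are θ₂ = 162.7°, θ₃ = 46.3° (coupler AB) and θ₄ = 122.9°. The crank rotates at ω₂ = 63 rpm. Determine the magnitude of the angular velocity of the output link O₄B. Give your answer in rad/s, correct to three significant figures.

ω₂ = 6.597 rad/s (from 63 rpm).
Differentiating the loop-closure r₂e^{iθ₂}+r₃e^{iθ₃}=r₁+r₄e^{iθ₄} gives r₂ω₂e^{iθ₂}+r₃ω₃e^{iθ₃}=r₄ω₄e^{iθ₄}.
Eliminating the other unknown: ω₄ = r₂ω₂ sin(θ₂−θ₃) / [r₄ sin(θ₄−θ₃)].
Numerator sine = +0.89571; denominator sine = +0.97278.
Result = 0.0516·6.597·(+0.89571) / (0.1691·(+0.97278)) = +1.8537 rad/s; magnitude 1.8537 rad/s.

1.85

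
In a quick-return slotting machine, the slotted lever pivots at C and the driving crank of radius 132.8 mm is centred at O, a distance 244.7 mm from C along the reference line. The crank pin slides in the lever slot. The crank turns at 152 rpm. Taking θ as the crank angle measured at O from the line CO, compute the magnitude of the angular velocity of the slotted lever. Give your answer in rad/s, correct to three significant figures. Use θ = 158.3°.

ω = 15.92 rad/s (from 152 rpm).
Crank pin A relative to C: A = (d + r cosθ, r sinθ); lever angle φ = atan2(r sinθ, d + r cosθ).
Differentiating tanφ: φ̇ = rω(d cosθ + r)/(d² + r² + 2dr cosθ).
d² + r² + 2dr cosθ = |CA|² = 0.0171274 m²;  d cosθ + r = -0.094559 m.
|ω_lever| = |0.1328·15.92·-0.094559| / 0.0171274 = 11.67 rad/s.

11.7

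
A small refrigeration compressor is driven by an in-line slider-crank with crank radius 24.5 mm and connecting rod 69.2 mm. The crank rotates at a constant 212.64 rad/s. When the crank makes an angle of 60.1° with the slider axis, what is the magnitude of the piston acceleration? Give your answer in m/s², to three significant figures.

356

ω = 212.6 rad/s
x(θ) = r cosθ + √(L² − r² sin²θ); with ω constant, a = ω²·d²x/dθ².
d²x/dθ² = −r cosθ − r²(cos2θ)/√u − r⁴ sin²2θ/(4u^{3/2}),  u = L² − r² sin²θ = 0.00433755 m².
Substituting r = 0.0245 m, L = 0.0692 m, θ = 60.1°: d²x/dθ² = -0.0078639 m.
a = ω²·d²x/dθ² = (212.6)²·(-0.0078639) = -355.57 m/s²;  |a| = 355.57 m/s².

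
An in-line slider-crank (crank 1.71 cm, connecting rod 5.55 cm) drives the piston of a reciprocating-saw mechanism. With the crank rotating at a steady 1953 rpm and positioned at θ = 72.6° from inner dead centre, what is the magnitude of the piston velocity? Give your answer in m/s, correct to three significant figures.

3.66

ω = 2π·1953/60 = 204.5 rad/s
For an in-line slider-crank, x = r cosθ + √(L² − r² sin²θ), so v = −rω sinθ·[1 + r cosθ/√(L² − r² sin²θ)].
With r = 0.0171 m, L = 0.0555 m, θ = 72.6°: √(L² − r² sin²θ) = 0.053047 m.
v = −0.0171·204.5·0.95424·[1 + 0.0171·0.29904/0.053047] = -3.6589 m/s.
|v| = 3.6589 m/s.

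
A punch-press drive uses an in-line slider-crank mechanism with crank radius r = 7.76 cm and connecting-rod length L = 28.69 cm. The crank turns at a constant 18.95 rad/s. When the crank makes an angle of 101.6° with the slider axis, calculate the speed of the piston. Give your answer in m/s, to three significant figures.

1.36

ω = 18.95 rad/s
For an in-line slider-crank, x = r cosθ + √(L² − r² sin²θ), so v = −rω sinθ·[1 + r cosθ/√(L² − r² sin²θ)].
With r = 0.0776 m, L = 0.2869 m, θ = 101.6°: √(L² − r² sin²θ) = 0.27665 m.
v = −0.0776·18.95·0.97958·[1 + 0.0776·-0.20108/0.27665] = -1.3592 m/s.
|v| = 1.3592 m/s.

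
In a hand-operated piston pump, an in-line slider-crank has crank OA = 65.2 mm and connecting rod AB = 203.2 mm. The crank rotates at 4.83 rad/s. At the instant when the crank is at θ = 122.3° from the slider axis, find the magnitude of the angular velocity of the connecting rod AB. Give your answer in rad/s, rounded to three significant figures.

0.860

ω = 4.83 rad/s
The rod makes angle φ with the slider axis where L sinφ = r sinθ; differentiating, L cosφ·φ̇ = r ω cosθ.
L cosφ = √(L² − r² sin²θ) = 0.19558 m.
|ω_rod| = r ω |cosθ| / √(L² − r² sin²θ) = 0.0652·4.83·0.53435/0.19558 = 0.86038 rad/s.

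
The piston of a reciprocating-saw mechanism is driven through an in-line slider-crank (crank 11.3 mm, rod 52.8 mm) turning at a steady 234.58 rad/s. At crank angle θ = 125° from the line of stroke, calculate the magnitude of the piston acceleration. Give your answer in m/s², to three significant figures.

ω = 234.6 rad/s
x(θ) = r cosθ + √(L² − r² sin²θ); with ω constant, a = ω²·d²x/dθ².
d²x/dθ² = −r cosθ − r²(cos2θ)/√u − r⁴ sin²2θ/(4u^{3/2}),  u = L² − r² sin²θ = 0.00270216 m².
Substituting r = 0.0113 m, L = 0.0528 m, θ = 125°: d²x/dθ² = +0.0072959 m.
a = ω²·d²x/dθ² = (234.6)²·(+0.0072959) = +401.48 m/s²;  |a| = 401.48 m/s².

401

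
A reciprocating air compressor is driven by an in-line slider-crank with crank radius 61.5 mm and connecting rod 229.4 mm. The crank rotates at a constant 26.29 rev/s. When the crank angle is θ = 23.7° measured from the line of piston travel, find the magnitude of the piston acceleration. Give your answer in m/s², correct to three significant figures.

1850

ω = 2π·26.3 = 165.2 rad/s
x(θ) = r cosθ + √(L² − r² sin²θ); with ω constant, a = ω²·d²x/dθ².
d²x/dθ² = −r cosθ − r²(cos2θ)/√u − r⁴ sin²2θ/(4u^{3/2}),  u = L² − r² sin²θ = 0.0520133 m².
Substituting r = 0.0615 m, L = 0.2294 m, θ = 23.7°: d²x/dθ² = -0.067702 m.
a = ω²·d²x/dθ² = (165.2)²·(-0.067702) = -1847.3 m/s²;  |a| = 1847.3 m/s².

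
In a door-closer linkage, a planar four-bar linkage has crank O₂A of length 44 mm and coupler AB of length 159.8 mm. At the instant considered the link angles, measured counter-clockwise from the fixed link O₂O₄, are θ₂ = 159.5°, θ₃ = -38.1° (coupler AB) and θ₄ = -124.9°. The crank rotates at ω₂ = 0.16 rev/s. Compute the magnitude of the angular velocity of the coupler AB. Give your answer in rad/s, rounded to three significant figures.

ω₂ = 1.005 rad/s (from 0.16 rev/s).
Differentiating the loop-closure r₂e^{iθ₂}+r₃e^{iθ₃}=r₁+r₄e^{iθ₄} gives r₂ω₂e^{iθ₂}+r₃ω₃e^{iθ₃}=r₄ω₄e^{iθ₄}.
Eliminating the other unknown: ω₃ = r₂ω₂ sin(θ₄−θ₂) / [r₃ sin(θ₃−θ₄)].
Numerator sine = +0.96858; denominator sine = +0.99844.
Result = 0.044·1.005·(+0.96858) / (0.1598·(+0.99844)) = +0.26853 rad/s; magnitude 0.26853 rad/s.

0.269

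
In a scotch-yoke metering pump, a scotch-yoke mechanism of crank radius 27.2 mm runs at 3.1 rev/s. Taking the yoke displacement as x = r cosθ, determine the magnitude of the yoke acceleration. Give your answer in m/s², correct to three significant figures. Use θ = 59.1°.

5.30

ω = 19.48 rad/s (from 3.1 rev/s).
x = r cosθ ⇒ ẍ = −rω² cosθ (ω constant).
|a| = rω²|cosθ| = 0.0272·(19.48)²·|cos 59.1°| = 5.2994 m/s².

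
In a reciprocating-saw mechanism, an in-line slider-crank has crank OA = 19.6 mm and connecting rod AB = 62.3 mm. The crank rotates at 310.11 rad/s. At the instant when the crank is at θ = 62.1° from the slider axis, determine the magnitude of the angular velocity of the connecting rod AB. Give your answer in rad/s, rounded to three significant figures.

ω = 310.1 rad/s
The rod makes angle φ with the slider axis where L sinφ = r sinθ; differentiating, L cosφ·φ̇ = r ω cosθ.
L cosφ = √(L² − r² sin²θ) = 0.059844 m.
|ω_rod| = r ω |cosθ| / √(L² − r² sin²θ) = 0.0196·310.1·0.46793/0.059844 = 47.526 rad/s.

47.5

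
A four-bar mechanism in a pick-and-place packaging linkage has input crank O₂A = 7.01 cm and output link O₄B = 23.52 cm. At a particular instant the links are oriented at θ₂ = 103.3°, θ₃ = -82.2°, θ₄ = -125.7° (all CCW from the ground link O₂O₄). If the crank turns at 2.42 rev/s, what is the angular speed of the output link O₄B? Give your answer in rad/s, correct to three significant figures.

ω₂ = 15.21 rad/s (from 2.42 rev/s).
Differentiating the loop-closure r₂e^{iθ₂}+r₃e^{iθ₃}=r₁+r₄e^{iθ₄} gives r₂ω₂e^{iθ₂}+r₃ω₃e^{iθ₃}=r₄ω₄e^{iθ₄}.
Eliminating the other unknown: ω₄ = r₂ω₂ sin(θ₂−θ₃) / [r₄ sin(θ₄−θ₃)].
Numerator sine = -0.09585; denominator sine = -0.68835.
Result = 0.0701·15.21·(-0.09585) / (0.2352·(-0.68835)) = +0.63101 rad/s; magnitude 0.63101 rad/s.

0.631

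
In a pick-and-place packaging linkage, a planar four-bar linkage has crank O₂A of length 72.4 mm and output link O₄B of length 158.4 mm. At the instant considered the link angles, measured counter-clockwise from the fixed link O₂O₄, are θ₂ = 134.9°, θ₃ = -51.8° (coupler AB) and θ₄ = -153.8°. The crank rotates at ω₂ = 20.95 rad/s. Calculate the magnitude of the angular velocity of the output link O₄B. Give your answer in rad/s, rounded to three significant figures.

1.14

ω₂ = 20.95 rad/s
Differentiating the loop-closure r₂e^{iθ₂}+r₃e^{iθ₃}=r₁+r₄e^{iθ₄} gives r₂ω₂e^{iθ₂}+r₃ω₃e^{iθ₃}=r₄ω₄e^{iθ₄}.
Eliminating the other unknown: ω₄ = r₂ω₂ sin(θ₂−θ₃) / [r₄ sin(θ₄−θ₃)].
Numerator sine = -0.11667; denominator sine = -0.97815.
Result = 0.0724·20.95·(-0.11667) / (0.1584·(-0.97815)) = +1.1422 rad/s; magnitude 1.1422 rad/s.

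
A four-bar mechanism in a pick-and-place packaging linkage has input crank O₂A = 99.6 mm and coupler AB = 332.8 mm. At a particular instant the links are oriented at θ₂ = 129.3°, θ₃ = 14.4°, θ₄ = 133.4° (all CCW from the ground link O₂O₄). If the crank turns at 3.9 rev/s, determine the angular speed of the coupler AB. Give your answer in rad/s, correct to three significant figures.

0.600

ω₂ = 24.5 rad/s (from 3.9 rev/s).
Differentiating the loop-closure r₂e^{iθ₂}+r₃e^{iθ₃}=r₁+r₄e^{iθ₄} gives r₂ω₂e^{iθ₂}+r₃ω₃e^{iθ₃}=r₄ω₄e^{iθ₄}.
Eliminating the other unknown: ω₃ = r₂ω₂ sin(θ₄−θ₂) / [r₃ sin(θ₃−θ₄)].
Numerator sine = +0.07150; denominator sine = -0.87462.
Result = 0.0996·24.5·(+0.07150) / (0.3328·(-0.87462)) = -0.5995 rad/s; magnitude 0.5995 rad/s.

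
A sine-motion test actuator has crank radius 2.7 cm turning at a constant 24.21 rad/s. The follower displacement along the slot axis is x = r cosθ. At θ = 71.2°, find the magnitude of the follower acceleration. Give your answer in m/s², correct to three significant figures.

ω = 24.21 rad/s
x = r cosθ ⇒ ẍ = −rω² cosθ (ω constant).
|a| = rω²|cosθ| = 0.027·(24.21)²·|cos 71.2°| = 5.1 m/s².

5.10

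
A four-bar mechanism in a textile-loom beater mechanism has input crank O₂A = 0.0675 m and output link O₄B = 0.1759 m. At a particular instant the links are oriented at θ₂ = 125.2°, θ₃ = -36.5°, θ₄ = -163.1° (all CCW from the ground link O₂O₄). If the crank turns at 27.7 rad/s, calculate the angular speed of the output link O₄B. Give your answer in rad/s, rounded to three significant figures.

ω₂ = 27.7 rad/s
Differentiating the loop-closure r₂e^{iθ₂}+r₃e^{iθ₃}=r₁+r₄e^{iθ₄} gives r₂ω₂e^{iθ₂}+r₃ω₃e^{iθ₃}=r₄ω₄e^{iθ₄}.
Eliminating the other unknown: ω₄ = r₂ω₂ sin(θ₂−θ₃) / [r₄ sin(θ₄−θ₃)].
Numerator sine = +0.31399; denominator sine = -0.80282.
Result = 0.0675·27.7·(+0.31399) / (0.1759·(-0.80282)) = -4.1574 rad/s; magnitude 4.1574 rad/s.

4.16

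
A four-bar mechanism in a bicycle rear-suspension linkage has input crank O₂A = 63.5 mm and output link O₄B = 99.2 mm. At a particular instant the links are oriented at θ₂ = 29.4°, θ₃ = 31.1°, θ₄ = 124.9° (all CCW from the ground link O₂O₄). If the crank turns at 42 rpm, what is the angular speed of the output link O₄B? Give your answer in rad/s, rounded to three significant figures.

ω₂ = 4.398 rad/s (from 42 rpm).
Differentiating the loop-closure r₂e^{iθ₂}+r₃e^{iθ₃}=r₁+r₄e^{iθ₄} gives r₂ω₂e^{iθ₂}+r₃ω₃e^{iθ₃}=r₄ω₄e^{iθ₄}.
Eliminating the other unknown: ω₄ = r₂ω₂ sin(θ₂−θ₃) / [r₄ sin(θ₄−θ₃)].
Numerator sine = -0.02967; denominator sine = +0.99780.
Result = 0.0635·4.398·(-0.02967) / (0.0992·(+0.99780)) = -0.083706 rad/s; magnitude 0.083706 rad/s.

0.0837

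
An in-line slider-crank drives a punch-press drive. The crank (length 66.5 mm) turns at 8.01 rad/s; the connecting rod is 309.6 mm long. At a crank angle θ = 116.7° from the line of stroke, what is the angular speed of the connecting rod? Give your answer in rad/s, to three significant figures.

ω = 8.01 rad/s
The rod makes angle φ with the slider axis where L sinφ = r sinθ; differentiating, L cosφ·φ̇ = r ω cosθ.
L cosφ = √(L² − r² sin²θ) = 0.30385 m.
|ω_rod| = r ω |cosθ| / √(L² − r² sin²θ) = 0.0665·8.01·0.44932/0.30385 = 0.78769 rad/s.

0.788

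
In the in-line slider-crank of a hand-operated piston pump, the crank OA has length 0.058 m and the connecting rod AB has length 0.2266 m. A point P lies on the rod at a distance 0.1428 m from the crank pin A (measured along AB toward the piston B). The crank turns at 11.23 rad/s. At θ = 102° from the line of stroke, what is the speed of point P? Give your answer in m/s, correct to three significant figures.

ω = 11.23 rad/s.  Crank-pin speed |V_A| = rω = 0.65134 m/s, perpendicular to OA.
Rod angle: sinφ = −(r/L) sinθ ⇒ φ = -14.499°; ω_rod = −rω cosθ/√(L²−r²sin²θ) = +0.61728 rad/s.
V_P = V_A + ω_rod × AP, with AP = 0.1428 m along the rod.
Components: V_Px = −rω sinθ − a·ω_rod·sinφ = -0.61504 m/s;  V_Py = rω cosθ + a·ω_rod·cosφ = -0.050081 m/s.
|V_P| = √(V_Px² + V_Py²) = 0.61707 m/s.

0.617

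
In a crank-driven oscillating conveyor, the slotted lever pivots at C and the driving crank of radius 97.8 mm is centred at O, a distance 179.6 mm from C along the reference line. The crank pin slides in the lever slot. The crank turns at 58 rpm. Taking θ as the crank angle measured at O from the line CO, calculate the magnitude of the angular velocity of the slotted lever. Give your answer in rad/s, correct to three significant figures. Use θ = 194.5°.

ω = 6.074 rad/s (from 58 rpm).
Crank pin A relative to C: A = (d + r cosθ, r sinθ); lever angle φ = atan2(r sinθ, d + r cosθ).
Differentiating tanφ: φ̇ = rω(d cosθ + r)/(d² + r² + 2dr cosθ).
d² + r² + 2dr cosθ = |CA|² = 0.00781021 m²;  d cosθ + r = -0.076079 m.
|ω_lever| = |0.0978·6.074·-0.076079| / 0.00781021 = 5.7863 rad/s.

5.79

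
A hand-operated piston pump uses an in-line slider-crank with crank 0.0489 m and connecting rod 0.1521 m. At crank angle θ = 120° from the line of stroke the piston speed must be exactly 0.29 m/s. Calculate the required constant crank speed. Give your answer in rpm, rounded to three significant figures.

For an in-line slider-crank, |v_piston| = rω|sinθ|·[1 + r cosθ/√(L² − r² sin²θ)].
With r = 0.0489 m, L = 0.1521 m, θ = 120°: the bracketed kinematic factor |dx/dθ| = 0.035261 m.
ω = v/|dx/dθ| = 0.29/0.035261 = 8.2244 rad/s.
N = 60ω/(2π) = 78.537 rpm.

78.5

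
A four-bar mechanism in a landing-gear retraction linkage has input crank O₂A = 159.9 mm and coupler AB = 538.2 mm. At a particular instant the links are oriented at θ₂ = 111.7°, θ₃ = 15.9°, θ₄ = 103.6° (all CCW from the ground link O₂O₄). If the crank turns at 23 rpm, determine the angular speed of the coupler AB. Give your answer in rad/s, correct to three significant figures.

ω₂ = 2.409 rad/s (from 23 rpm).
Differentiating the loop-closure r₂e^{iθ₂}+r₃e^{iθ₃}=r₁+r₄e^{iθ₄} gives r₂ω₂e^{iθ₂}+r₃ω₃e^{iθ₃}=r₄ω₄e^{iθ₄}.
Eliminating the other unknown: ω₃ = r₂ω₂ sin(θ₄−θ₂) / [r₃ sin(θ₃−θ₄)].
Numerator sine = -0.14090; denominator sine = -0.99919.
Result = 0.1599·2.409·(-0.14090) / (0.5382·(-0.99919)) = +0.10091 rad/s; magnitude 0.10091 rad/s.

0.101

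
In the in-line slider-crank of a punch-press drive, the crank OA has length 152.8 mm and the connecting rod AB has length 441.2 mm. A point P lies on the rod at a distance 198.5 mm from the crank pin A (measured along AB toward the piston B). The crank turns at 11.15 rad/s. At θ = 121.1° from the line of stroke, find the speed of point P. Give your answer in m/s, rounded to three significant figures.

ω = 11.15 rad/s.  Crank-pin speed |V_A| = rω = 1.7037 m/s, perpendicular to OA.
Rod angle: sinφ = −(r/L) sinθ ⇒ φ = -17.250°; ω_rod = −rω cosθ/√(L²−r²sin²θ) = +2.0886 rad/s.
V_P = V_A + ω_rod × AP, with AP = 0.1985 m along the rod.
Components: V_Px = −rω sinθ − a·ω_rod·sinφ = -1.3359 m/s;  V_Py = rω cosθ + a·ω_rod·cosφ = -0.4841 m/s.
|V_P| = √(V_Px² + V_Py²) = 1.4209 m/s.

1.42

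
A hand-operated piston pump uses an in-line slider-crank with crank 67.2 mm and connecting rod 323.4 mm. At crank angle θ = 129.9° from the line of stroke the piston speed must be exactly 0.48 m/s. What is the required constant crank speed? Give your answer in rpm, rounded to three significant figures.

103

For an in-line slider-crank, |v_piston| = rω|sinθ|·[1 + r cosθ/√(L² − r² sin²θ)].
With r = 0.0672 m, L = 0.3234 m, θ = 129.9°: the bracketed kinematic factor |dx/dθ| = 0.044593 m.
ω = v/|dx/dθ| = 0.48/0.044593 = 10.764 rad/s.
N = 60ω/(2π) = 102.79 rpm.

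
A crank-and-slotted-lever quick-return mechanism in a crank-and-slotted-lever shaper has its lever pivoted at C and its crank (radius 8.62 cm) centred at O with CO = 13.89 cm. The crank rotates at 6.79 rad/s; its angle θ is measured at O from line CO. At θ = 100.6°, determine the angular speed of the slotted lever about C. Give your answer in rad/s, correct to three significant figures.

ω = 6.79 rad/s
Crank pin A relative to C: A = (d + r cosθ, r sinθ); lever angle φ = atan2(r sinθ, d + r cosθ).
Differentiating tanφ: φ̇ = rω(d cosθ + r)/(d² + r² + 2dr cosθ).
d² + r² + 2dr cosθ = |CA|² = 0.0223187 m²;  d cosθ + r = +0.060649 m.
|ω_lever| = |0.0862·6.79·+0.060649| / 0.0223187 = 1.5905 rad/s.

1.59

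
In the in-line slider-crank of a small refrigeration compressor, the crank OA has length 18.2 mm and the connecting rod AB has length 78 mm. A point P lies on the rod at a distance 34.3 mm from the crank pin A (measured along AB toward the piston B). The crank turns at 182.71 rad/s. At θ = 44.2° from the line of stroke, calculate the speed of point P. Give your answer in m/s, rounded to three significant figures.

2.83

ω = 182.7 rad/s.  Crank-pin speed |V_A| = rω = 3.3253 m/s, perpendicular to OA.
Rod angle: sinφ = −(r/L) sinθ ⇒ φ = -9.362°; ω_rod = −rω cosθ/√(L²−r²sin²θ) = -30.976 rad/s.
V_P = V_A + ω_rod × AP, with AP = 0.0343 m along the rod.
Components: V_Px = −rω sinθ − a·ω_rod·sinφ = -2.4911 m/s;  V_Py = rω cosθ + a·ω_rod·cosφ = +1.3356 m/s.
|V_P| = √(V_Px² + V_Py²) = 2.8266 m/s.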